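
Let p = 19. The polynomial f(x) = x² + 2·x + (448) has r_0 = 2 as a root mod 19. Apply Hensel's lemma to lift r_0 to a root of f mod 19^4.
r_3 = 3536 (mod 130321)

Hensel: r_{i+1} = r_i − f(r_i)·(f′(r_i))^{-1} mod 19^{i+2}, f′(x) = 2x + 2. Iterate:
  r_0 = 2 (mod 19)
  r_1 = 287 (mod 361)
  r_2 = 3536 (mod 6859)
  r_3 = 3536 (mod 130321)
Final: r = 3536 satisfies f(r) ≡ 0 mod 19^4.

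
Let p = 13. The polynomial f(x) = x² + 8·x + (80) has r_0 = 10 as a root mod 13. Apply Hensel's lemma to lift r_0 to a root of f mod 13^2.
r_1 = 49 (mod 169)

Hensel: r_{i+1} = r_i − f(r_i)·(f′(r_i))^{-1} mod 13^{i+2}, f′(x) = 2x + 8. Iterate:
  r_0 = 10 (mod 13)
  r_1 = 49 (mod 169)
Final: r = 49 satisfies f(r) ≡ 0 mod 13^2.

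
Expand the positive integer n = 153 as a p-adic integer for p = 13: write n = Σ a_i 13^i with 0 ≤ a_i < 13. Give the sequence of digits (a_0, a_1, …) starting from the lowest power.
(a_0, a_1, …) = (10, 11)

Repeated division by 13 gives the digits low-to-high: 153 = 10 + 11·13^1. Digit sequence: (10, 11).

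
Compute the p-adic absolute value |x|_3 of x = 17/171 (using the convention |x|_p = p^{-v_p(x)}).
|17/171|_3 = 9

Step 1 — compute v_3(x) by factoring powers of 3 out of the numerator and denominator: v_3(17/171) = -2. Step 2 — apply |x|_p = p^{-v_p(x)} = 3^{2} = 9.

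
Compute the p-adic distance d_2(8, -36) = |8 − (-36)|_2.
d_2(8, -36) = 1/4

Step 1 — x − y = 8 − (-36) = 44. Step 2 — v_2(44) = 2 (factor: 44 = (2^2 · 11); the sign does not affect v_p). Step 3 — |x − y|_2 = 2^{-2} = 1/4.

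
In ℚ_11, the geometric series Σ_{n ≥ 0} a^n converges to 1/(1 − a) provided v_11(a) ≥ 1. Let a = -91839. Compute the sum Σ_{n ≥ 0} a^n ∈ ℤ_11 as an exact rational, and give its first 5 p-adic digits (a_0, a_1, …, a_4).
Σ a^n = 1/(1 − a) = 1/91840;  first 5 digits = (1, 0, 0, 8, 4)

v_11(a) = 3 ≥ 1, so the series converges in ℤ_11 to 1/(1 − a) = 1/(1 − (-91839)) = 1/91840. Expand this rational in ℤ_11: compute digits iteratively via d_i = x_i mod 11, x_{i+1} = (x_i − d_i)/11. The first 5 digits are (1, 0, 0, 8, 4).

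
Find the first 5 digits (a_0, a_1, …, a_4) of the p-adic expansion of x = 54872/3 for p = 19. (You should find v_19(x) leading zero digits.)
(a_0, …, a_4) = (0, 0, 0, 9, 6)

v_19(54872/3) = 3, so a_0 = ... = a_2 = 0. Factor out: x = 19^3 · u with u = 8/3 a unit in ℤ_19. Expand u iteratively via a_{v+i} = u_i mod 19, u_{i+1} = (u_i − a_{v+i})/19:
  u_0 = 8/3;  a_3 = 9;  u_1 = (u_0 − 9)/19 = -1/3
  u_1 = -1/3;  a_4 = 6;  u_2 = (u_1 − 6)/19 = -1/3
Digits: (0, 0, 0, 9, 6).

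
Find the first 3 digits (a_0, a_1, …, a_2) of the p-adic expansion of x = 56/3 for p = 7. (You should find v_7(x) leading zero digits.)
(a_0, …, a_2) = (0, 5, 2)

v_7(56/3) = 1, so a_0 = ... = a_0 = 0. Factor out: x = 7^1 · u with u = 8/3 a unit in ℤ_7. Expand u iteratively via a_{v+i} = u_i mod 7, u_{i+1} = (u_i − a_{v+i})/7:
  u_0 = 8/3;  a_1 = 5;  u_1 = (u_0 − 5)/7 = -1/3
  u_1 = -1/3;  a_2 = 2;  u_2 = (u_1 − 2)/7 = -1/3
Digits: (0, 5, 2).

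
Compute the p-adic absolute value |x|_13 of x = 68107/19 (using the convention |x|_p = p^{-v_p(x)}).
|68107/19|_13 = 1/2197

Step 1 — compute v_13(x) by factoring powers of 13 out of the numerator and denominator: v_13(68107/19) = 3. Step 2 — apply |x|_p = p^{-v_p(x)} = 13^{-3} = 1/2197.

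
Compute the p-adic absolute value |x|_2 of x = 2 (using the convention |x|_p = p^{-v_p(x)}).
|2|_2 = 1/2

Step 1 — compute v_2(x) by factoring powers of 2 out of the numerator and denominator: v_2(2) = 1. Step 2 — apply |x|_p = p^{-v_p(x)} = 2^{-1} = 1/2.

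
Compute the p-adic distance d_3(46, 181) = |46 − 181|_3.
d_3(46, 181) = 1/27

Step 1 — x − y = 46 − 181 = -135. Step 2 — v_3(-135) = 3 (factor: -135 = −(3^3 · 5); the sign does not affect v_p). Step 3 — |x − y|_3 = 3^{-3} = 1/27.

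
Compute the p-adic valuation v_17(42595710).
v_17(42595710) = 5

v_17(n) is the largest exponent k such that 17^k divides n. Factor out: 42595710 = 17^5 · 30. (Sign doesn't affect v_p.) So v_17(42595710) = 5.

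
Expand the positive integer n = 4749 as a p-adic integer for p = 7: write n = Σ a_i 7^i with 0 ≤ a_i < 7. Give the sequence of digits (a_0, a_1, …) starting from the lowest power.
(a_0, a_1, …) = (3, 6, 5, 6, 1)

Repeated division by 7 gives the digits low-to-high: 4749 = 3 + 6·7^1 + 5·7^2 + 6·7^3 + 1·7^4. Digit sequence: (3, 6, 5, 6, 1).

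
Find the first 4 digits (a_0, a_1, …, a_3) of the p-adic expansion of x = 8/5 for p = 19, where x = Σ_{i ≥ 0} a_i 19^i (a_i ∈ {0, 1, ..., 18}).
(a_0, …, a_3) = (13, 7, 11, 7)

v_19(8/5) = 0 (numerator and denominator both coprime to 19), so x ∈ ℤ_19^×. Compute digits iteratively via a_i = x_i mod 19, x_{i+1} = (x_i − a_i)/19, with x_0 = x:
  x_0 = 8/5;  a_0 = 13;  x_1 = (x_0 − 13)/19 = -3/5
  x_1 = -3/5;  a_1 = 7;  x_2 = (x_1 − 7)/19 = -2/5
  x_2 = -2/5;  a_2 = 11;  x_3 = (x_2 − 11)/19 = -3/5
  x_3 = -3/5;  a_3 = 7;  x_4 = (x_3 − 7)/19 = -2/5
Digits: (13, 7, 11, 7).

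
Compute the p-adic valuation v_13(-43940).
v_13(-43940) = 3

v_13(n) is the largest exponent k such that 13^k divides n. Factor out: -43940 = -13^3 · 20. (Sign doesn't affect v_p.) So v_13(-43940) = 3.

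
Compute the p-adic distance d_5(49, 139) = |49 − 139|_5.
d_5(49, 139) = 1/5

Step 1 — x − y = 49 − 139 = -90. Step 2 — v_5(-90) = 1 (factor: -90 = −(5^1 · 18); the sign does not affect v_p). Step 3 — |x − y|_5 = 5^{-1} = 1/5.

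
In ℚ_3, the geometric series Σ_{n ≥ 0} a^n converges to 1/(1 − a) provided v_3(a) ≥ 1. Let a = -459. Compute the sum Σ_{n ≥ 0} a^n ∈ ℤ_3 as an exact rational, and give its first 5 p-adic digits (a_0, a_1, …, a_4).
Σ a^n = 1/(1 − a) = 1/460;  first 5 digits = (1, 0, 0, 1, 0)

v_3(a) = 3 ≥ 1, so the series converges in ℤ_3 to 1/(1 − a) = 1/(1 − (-459)) = 1/460. Expand this rational in ℤ_3: compute digits iteratively via d_i = x_i mod 3, x_{i+1} = (x_i − d_i)/3. The first 5 digits are (1, 0, 0, 1, 0).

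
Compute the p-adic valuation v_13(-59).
v_13(-59) = 0

v_13(n) is the largest exponent k such that 13^k divides n. Factor out: -59 = -13^0 · 59. (Sign doesn't affect v_p.) So v_13(-59) = 0.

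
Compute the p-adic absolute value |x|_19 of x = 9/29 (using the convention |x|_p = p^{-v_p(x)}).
|9/29|_19 = 1

Step 1 — compute v_19(x) by factoring powers of 19 out of the numerator and denominator: v_19(9/29) = 0. Step 2 — apply |x|_p = p^{-v_p(x)} = 19^{0} = 1.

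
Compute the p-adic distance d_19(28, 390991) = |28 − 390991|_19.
d_19(28, 390991) = 1/130321

Step 1 — x − y = 28 − 390991 = -390963. Step 2 — v_19(-390963) = 4 (factor: -390963 = −(19^4 · 3); the sign does not affect v_p). Step 3 — |x − y|_19 = 19^{-4} = 1/130321.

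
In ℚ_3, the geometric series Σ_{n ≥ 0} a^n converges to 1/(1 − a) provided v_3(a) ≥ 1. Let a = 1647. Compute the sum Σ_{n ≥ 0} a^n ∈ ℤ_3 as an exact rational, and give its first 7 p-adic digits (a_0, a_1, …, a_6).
Σ a^n = 1/(1 − a) = -1/1646;  first 7 digits = (1, 0, 0, 1, 2, 0, 0)

v_3(a) = 3 ≥ 1, so the series converges in ℤ_3 to 1/(1 − a) = 1/(1 − 1647) = -1/1646. Expand this rational in ℤ_3: compute digits iteratively via d_i = x_i mod 3, x_{i+1} = (x_i − d_i)/3. The first 7 digits are (1, 0, 0, 1, 2, 0, 0).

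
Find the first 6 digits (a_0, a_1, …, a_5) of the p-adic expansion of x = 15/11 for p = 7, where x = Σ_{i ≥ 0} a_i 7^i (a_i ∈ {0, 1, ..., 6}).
(a_0, …, a_5) = (2, 5, 5, 3, 2, 6)

v_7(15/11) = 0 (numerator and denominator both coprime to 7), so x ∈ ℤ_7^×. Compute digits iteratively via a_i = x_i mod 7, x_{i+1} = (x_i − a_i)/7, with x_0 = x:
  x_0 = 15/11;  a_0 = 2;  x_1 = (x_0 − 2)/7 = -1/11
  x_1 = -1/11;  a_1 = 5;  x_2 = (x_1 − 5)/7 = -8/11
  x_2 = -8/11;  a_2 = 5;  x_3 = (x_2 − 5)/7 = -9/11
  x_3 = -9/11;  a_3 = 3;  x_4 = (x_3 − 3)/7 = -6/11
  x_4 = -6/11;  a_4 = 2;  x_5 = (x_4 − 2)/7 = -4/11
  x_5 = -4/11;  a_5 = 6;  x_6 = (x_5 − 6)/7 = -10/11
Digits: (2, 5, 5, 3, 2, 6).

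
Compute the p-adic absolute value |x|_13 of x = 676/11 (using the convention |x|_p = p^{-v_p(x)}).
|676/11|_13 = 1/169

Step 1 — compute v_13(x) by factoring powers of 13 out of the numerator and denominator: v_13(676/11) = 2. Step 2 — apply |x|_p = p^{-v_p(x)} = 13^{-2} = 1/169.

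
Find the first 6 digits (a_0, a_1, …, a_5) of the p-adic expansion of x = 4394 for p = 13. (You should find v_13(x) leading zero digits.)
(a_0, …, a_5) = (0, 0, 0, 2, 0, 0)

v_13(4394) = 3, so a_0 = ... = a_2 = 0. Factor out: x = 13^3 · u with u = 2 a unit in ℤ_13. Expand u iteratively via a_{v+i} = u_i mod 13, u_{i+1} = (u_i − a_{v+i})/13:
  u_0 = 2;  a_3 = 2;  u_1 = (u_0 − 2)/13 = 0
  u_1 = 0;  a_4 = 0;  u_2 = (u_1 − 0)/13 = 0
  u_2 = 0;  a_5 = 0;  u_3 = (u_2 − 0)/13 = 0
Digits: (0, 0, 0, 2, 0, 0).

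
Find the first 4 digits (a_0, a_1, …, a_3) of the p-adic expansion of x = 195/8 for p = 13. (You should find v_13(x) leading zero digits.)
(a_0, …, a_3) = (0, 10, 1, 8)

v_13(195/8) = 1, so a_0 = ... = a_0 = 0. Factor out: x = 13^1 · u with u = 15/8 a unit in ℤ_13. Expand u iteratively via a_{v+i} = u_i mod 13, u_{i+1} = (u_i − a_{v+i})/13:
  u_0 = 15/8;  a_1 = 10;  u_1 = (u_0 − 10)/13 = -5/8
  u_1 = -5/8;  a_2 = 1;  u_2 = (u_1 − 1)/13 = -1/8
  u_2 = -1/8;  a_3 = 8;  u_3 = (u_2 − 8)/13 = -5/8
Digits: (0, 10, 1, 8).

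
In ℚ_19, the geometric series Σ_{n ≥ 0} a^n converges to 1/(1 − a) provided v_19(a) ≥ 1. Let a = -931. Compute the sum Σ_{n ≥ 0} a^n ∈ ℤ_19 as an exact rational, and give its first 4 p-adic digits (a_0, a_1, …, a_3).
Σ a^n = 1/(1 − a) = 1/932;  first 4 digits = (1, 8, 4, 11)

v_19(a) = 1 ≥ 1, so the series converges in ℤ_19 to 1/(1 − a) = 1/(1 − (-931)) = 1/932. Expand this rational in ℤ_19: compute digits iteratively via d_i = x_i mod 19, x_{i+1} = (x_i − d_i)/19. The first 4 digits are (1, 8, 4, 11).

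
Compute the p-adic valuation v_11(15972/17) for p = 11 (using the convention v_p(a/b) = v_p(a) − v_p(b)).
v_11(15972/17) = 3

Factor powers of 11 from the numerator and denominator of the reduced fraction: 15972 = 11^3 · 12 and 17 = 11^0 · 17. Apply v_p(a/b) = v_p(a) − v_p(b): v_11(15972/17) = 3 − 0 = 3.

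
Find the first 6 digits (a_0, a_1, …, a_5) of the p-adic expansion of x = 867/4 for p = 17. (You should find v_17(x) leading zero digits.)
(a_0, …, a_5) = (0, 0, 5, 4, 4, 4)

v_17(867/4) = 2, so a_0 = ... = a_1 = 0. Factor out: x = 17^2 · u with u = 3/4 a unit in ℤ_17. Expand u iteratively via a_{v+i} = u_i mod 17, u_{i+1} = (u_i − a_{v+i})/17:
  u_0 = 3/4;  a_2 = 5;  u_1 = (u_0 − 5)/17 = -1/4
  u_1 = -1/4;  a_3 = 4;  u_2 = (u_1 − 4)/17 = -1/4
  u_2 = -1/4;  a_4 = 4;  u_3 = (u_2 − 4)/17 = -1/4
  u_3 = -1/4;  a_5 = 4;  u_4 = (u_3 − 4)/17 = -1/4
Digits: (0, 0, 5, 4, 4, 4).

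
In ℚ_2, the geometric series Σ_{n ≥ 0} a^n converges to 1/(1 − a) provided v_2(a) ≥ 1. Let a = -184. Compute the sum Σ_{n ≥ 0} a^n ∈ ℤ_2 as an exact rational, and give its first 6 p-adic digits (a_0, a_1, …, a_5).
Σ a^n = 1/(1 − a) = 1/185;  first 6 digits = (1, 0, 0, 1, 0, 0)

v_2(a) = 3 ≥ 1, so the series converges in ℤ_2 to 1/(1 − a) = 1/(1 − (-184)) = 1/185. Expand this rational in ℤ_2: compute digits iteratively via d_i = x_i mod 2, x_{i+1} = (x_i − d_i)/2. The first 6 digits are (1, 0, 0, 1, 0, 0).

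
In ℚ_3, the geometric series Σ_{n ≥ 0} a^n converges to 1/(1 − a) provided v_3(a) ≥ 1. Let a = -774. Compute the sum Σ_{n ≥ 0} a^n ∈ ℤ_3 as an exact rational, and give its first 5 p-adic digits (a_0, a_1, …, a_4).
Σ a^n = 1/(1 − a) = 1/775;  first 5 digits = (1, 0, 1, 1, 0)

v_3(a) = 2 ≥ 1, so the series converges in ℤ_3 to 1/(1 − a) = 1/(1 − (-774)) = 1/775. Expand this rational in ℤ_3: compute digits iteratively via d_i = x_i mod 3, x_{i+1} = (x_i − d_i)/3. The first 5 digits are (1, 0, 1, 1, 0).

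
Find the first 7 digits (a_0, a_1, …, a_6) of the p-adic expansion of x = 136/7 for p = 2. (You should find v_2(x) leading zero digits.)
(a_0, …, a_6) = (0, 0, 0, 1, 1, 1, 0)

v_2(136/7) = 3, so a_0 = ... = a_2 = 0. Factor out: x = 2^3 · u with u = 17/7 a unit in ℤ_2. Expand u iteratively via a_{v+i} = u_i mod 2, u_{i+1} = (u_i − a_{v+i})/2:
  u_0 = 17/7;  a_3 = 1;  u_1 = (u_0 − 1)/2 = 5/7
  u_1 = 5/7;  a_4 = 1;  u_2 = (u_1 − 1)/2 = -1/7
  u_2 = -1/7;  a_5 = 1;  u_3 = (u_2 − 1)/2 = -4/7
  u_3 = -4/7;  a_6 = 0;  u_4 = (u_3 − 0)/2 = -2/7
Digits: (0, 0, 0, 1, 1, 1, 0).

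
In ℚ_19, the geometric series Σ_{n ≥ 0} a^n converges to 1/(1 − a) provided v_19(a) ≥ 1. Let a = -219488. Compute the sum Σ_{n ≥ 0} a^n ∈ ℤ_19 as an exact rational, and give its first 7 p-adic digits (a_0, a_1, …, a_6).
Σ a^n = 1/(1 − a) = 1/219489;  first 7 digits = (1, 0, 0, 6, 17, 18, 16)

v_19(a) = 3 ≥ 1, so the series converges in ℤ_19 to 1/(1 − a) = 1/(1 − (-219488)) = 1/219489. Expand this rational in ℤ_19: compute digits iteratively via d_i = x_i mod 19, x_{i+1} = (x_i − d_i)/19. The first 7 digits are (1, 0, 0, 6, 17, 18, 16).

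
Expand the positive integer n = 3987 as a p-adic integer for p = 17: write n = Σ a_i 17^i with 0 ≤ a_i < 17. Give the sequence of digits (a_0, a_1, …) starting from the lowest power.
(a_0, a_1, …) = (9, 13, 13)

Repeated division by 17 gives the digits low-to-high: 3987 = 9 + 13·17^1 + 13·17^2. Digit sequence: (9, 13, 13).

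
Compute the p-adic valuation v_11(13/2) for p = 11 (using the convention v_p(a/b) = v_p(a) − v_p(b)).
v_11(13/2) = 0

Factor powers of 11 from the numerator and denominator of the reduced fraction: 13 = 11^0 · 13 and 2 = 11^0 · 2. Apply v_p(a/b) = v_p(a) − v_p(b): v_11(13/2) = 0 − 0 = 0.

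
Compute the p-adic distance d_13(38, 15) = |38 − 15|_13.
d_13(38, 15) = 1

Step 1 — x − y = 38 − 15 = 23. Step 2 — v_13(23) = 0 (factor: 23 = (13^0 · 23); the sign does not affect v_p). Step 3 — |x − y|_13 = 13^{0} = 1.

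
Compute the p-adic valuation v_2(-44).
v_2(-44) = 2

v_2(n) is the largest exponent k such that 2^k divides n. Factor out: -44 = -2^2 · 11. (Sign doesn't affect v_p.) So v_2(-44) = 2.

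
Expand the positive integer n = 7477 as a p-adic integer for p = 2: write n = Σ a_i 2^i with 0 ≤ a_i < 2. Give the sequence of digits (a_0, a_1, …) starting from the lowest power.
(a_0, a_1, …) = (1, 0, 1, 0, 1, 1, 0, 0, 1, 0, 1, 1, 1)

Repeated division by 2 gives the digits low-to-high: 7477 = 1 + 1·2^2 + 1·2^4 + 1·2^5 + 1·2^8 + 1·2^10 + 1·2^11 + 1·2^12. Digit sequence: (1, 0, 1, 0, 1, 1, 0, 0, 1, 0, 1, 1, 1).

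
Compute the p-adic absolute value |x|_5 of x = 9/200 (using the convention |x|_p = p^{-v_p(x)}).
|9/200|_5 = 25

Step 1 — compute v_5(x) by factoring powers of 5 out of the numerator and denominator: v_5(9/200) = -2. Step 2 — apply |x|_p = p^{-v_p(x)} = 5^{2} = 25.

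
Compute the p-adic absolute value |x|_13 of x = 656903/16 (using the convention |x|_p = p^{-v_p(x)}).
|656903/16|_13 = 1/28561

Step 1 — compute v_13(x) by factoring powers of 13 out of the numerator and denominator: v_13(656903/16) = 4. Step 2 — apply |x|_p = p^{-v_p(x)} = 13^{-4} = 1/28561.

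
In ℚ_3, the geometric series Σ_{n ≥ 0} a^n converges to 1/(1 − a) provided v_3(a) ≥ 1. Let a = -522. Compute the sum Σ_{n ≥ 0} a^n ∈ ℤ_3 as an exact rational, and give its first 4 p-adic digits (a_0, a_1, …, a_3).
Σ a^n = 1/(1 − a) = 1/523;  first 4 digits = (1, 0, 2, 1)

v_3(a) = 2 ≥ 1, so the series converges in ℤ_3 to 1/(1 − a) = 1/(1 − (-522)) = 1/523. Expand this rational in ℤ_3: compute digits iteratively via d_i = x_i mod 3, x_{i+1} = (x_i − d_i)/3. The first 4 digits are (1, 0, 2, 1).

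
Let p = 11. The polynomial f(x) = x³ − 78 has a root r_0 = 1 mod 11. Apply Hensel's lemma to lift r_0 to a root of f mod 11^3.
r_2 = 551 (mod 1331)

Hensel: r_{i+1} = r_i − f(r_i)/f′(r_i) mod 11^{i+2}, where f′(x) = 3x². Iterate:
  r_0 = 1 (mod 11)
  r_1 = 67 (mod 121)
  r_2 = 551 (mod 1331)
Final: r = 551 with f(r) ≡ 0 mod 11^3.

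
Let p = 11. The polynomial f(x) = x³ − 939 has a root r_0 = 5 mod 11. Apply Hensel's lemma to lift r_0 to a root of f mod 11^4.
r_3 = 5769 (mod 14641)

Hensel: r_{i+1} = r_i − f(r_i)/f′(r_i) mod 11^{i+2}, where f′(x) = 3x². Iterate:
  r_0 = 5 (mod 11)
  r_1 = 82 (mod 121)
  r_2 = 445 (mod 1331)
  r_3 = 5769 (mod 14641)
Final: r = 5769 with f(r) ≡ 0 mod 11^4.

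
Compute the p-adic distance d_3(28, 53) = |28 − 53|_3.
d_3(28, 53) = 1

Step 1 — x − y = 28 − 53 = -25. Step 2 — v_3(-25) = 0 (factor: -25 = −(3^0 · 25); the sign does not affect v_p). Step 3 — |x − y|_3 = 3^{0} = 1.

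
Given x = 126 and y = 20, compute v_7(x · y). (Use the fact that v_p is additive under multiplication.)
v_7(2520) = 1

v_p(x) = 1 (factor: 126 = 7^1 · 18); v_p(y) = 0 (factor: 20 = 7^0 · 20). Additivity: v_p(xy) = v_p(x) + v_p(y) = 1 + 0 = 1. (Direct check: xy = 2520 = 7^1 · (360).)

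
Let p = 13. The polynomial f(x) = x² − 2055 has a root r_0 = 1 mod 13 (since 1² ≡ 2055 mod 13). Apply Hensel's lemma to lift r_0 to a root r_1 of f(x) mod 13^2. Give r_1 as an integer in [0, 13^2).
r_1 = 14 (mod 169)

Hensel's recurrence: r_{i+1} = r_i − f(r_i)·(f′(r_i))^{-1} mod 13^{i+2}, with f′(x) = 2x. Iterate:
  r_0 = 1 (mod 13)
  r_1 = 14 (mod 169)
Final: r_1 = 14, and one checks f(r_1) ≡ 0 mod 13^2.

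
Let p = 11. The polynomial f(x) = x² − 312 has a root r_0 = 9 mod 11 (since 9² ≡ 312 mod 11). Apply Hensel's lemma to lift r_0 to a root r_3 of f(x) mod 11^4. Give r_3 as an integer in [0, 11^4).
r_3 = 8391 (mod 14641)

Hensel's recurrence: r_{i+1} = r_i − f(r_i)·(f′(r_i))^{-1} mod 11^{i+2}, with f′(x) = 2x. Iterate:
  r_0 = 9 (mod 11)
  r_1 = 42 (mod 121)
  r_2 = 405 (mod 1331)
  r_3 = 8391 (mod 14641)
Final: r_3 = 8391, and one checks f(r_3) ≡ 0 mod 11^4.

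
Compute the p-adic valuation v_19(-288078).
v_19(-288078) = 3

v_19(n) is the largest exponent k such that 19^k divides n. Factor out: -288078 = -19^3 · 42. (Sign doesn't affect v_p.) So v_19(-288078) = 3.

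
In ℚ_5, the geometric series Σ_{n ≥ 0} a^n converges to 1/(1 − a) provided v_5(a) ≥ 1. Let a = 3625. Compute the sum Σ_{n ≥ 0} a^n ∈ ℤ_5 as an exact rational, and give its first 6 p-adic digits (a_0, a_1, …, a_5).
Σ a^n = 1/(1 − a) = -1/3624;  first 6 digits = (1, 0, 0, 4, 0, 1)

v_5(a) = 3 ≥ 1, so the series converges in ℤ_5 to 1/(1 − a) = 1/(1 − 3625) = -1/3624. Expand this rational in ℤ_5: compute digits iteratively via d_i = x_i mod 5, x_{i+1} = (x_i − d_i)/5. The first 6 digits are (1, 0, 0, 4, 0, 1).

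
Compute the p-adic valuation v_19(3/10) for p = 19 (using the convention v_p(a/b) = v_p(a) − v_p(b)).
v_19(3/10) = 0

Factor powers of 19 from the numerator and denominator of the reduced fraction: 3 = 19^0 · 3 and 10 = 19^0 · 10. Apply v_p(a/b) = v_p(a) − v_p(b): v_19(3/10) = 0 − 0 = 0.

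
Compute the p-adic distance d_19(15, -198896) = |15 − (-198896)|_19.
d_19(15, -198896) = 1/6859

Step 1 — x − y = 15 − (-198896) = 198911. Step 2 — v_19(198911) = 3 (factor: 198911 = (19^3 · 29); the sign does not affect v_p). Step 3 — |x − y|_19 = 19^{-3} = 1/6859.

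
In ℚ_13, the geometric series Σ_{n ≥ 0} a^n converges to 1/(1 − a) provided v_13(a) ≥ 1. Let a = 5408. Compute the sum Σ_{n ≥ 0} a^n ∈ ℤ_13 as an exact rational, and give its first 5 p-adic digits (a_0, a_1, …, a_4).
Σ a^n = 1/(1 − a) = -1/5407;  first 5 digits = (1, 0, 6, 2, 10)

v_13(a) = 2 ≥ 1, so the series converges in ℤ_13 to 1/(1 − a) = 1/(1 − 5408) = -1/5407. Expand this rational in ℤ_13: compute digits iteratively via d_i = x_i mod 13, x_{i+1} = (x_i − d_i)/13. The first 5 digits are (1, 0, 6, 2, 10).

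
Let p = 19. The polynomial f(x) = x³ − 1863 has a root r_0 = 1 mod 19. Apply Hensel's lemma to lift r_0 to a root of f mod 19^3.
r_2 = 2547 (mod 6859)

Hensel: r_{i+1} = r_i − f(r_i)/f′(r_i) mod 19^{i+2}, where f′(x) = 3x². Iterate:
  r_0 = 1 (mod 19)
  r_1 = 20 (mod 361)
  r_2 = 2547 (mod 6859)
Final: r = 2547 with f(r) ≡ 0 mod 19^3.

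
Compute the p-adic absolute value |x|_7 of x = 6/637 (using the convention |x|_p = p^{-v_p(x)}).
|6/637|_7 = 49

Step 1 — compute v_7(x) by factoring powers of 7 out of the numerator and denominator: v_7(6/637) = -2. Step 2 — apply |x|_p = p^{-v_p(x)} = 7^{2} = 49.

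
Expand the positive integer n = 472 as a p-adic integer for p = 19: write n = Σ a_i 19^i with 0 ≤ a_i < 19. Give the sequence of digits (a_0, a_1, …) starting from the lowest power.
(a_0, a_1, …) = (16, 5, 1)

Repeated division by 19 gives the digits low-to-high: 472 = 16 + 5·19^1 + 1·19^2. Digit sequence: (16, 5, 1).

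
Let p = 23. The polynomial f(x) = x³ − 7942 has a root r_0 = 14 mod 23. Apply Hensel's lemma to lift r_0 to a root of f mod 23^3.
r_2 = 5948 (mod 12167)

Hensel: r_{i+1} = r_i − f(r_i)/f′(r_i) mod 23^{i+2}, where f′(x) = 3x². Iterate:
  r_0 = 14 (mod 23)
  r_1 = 129 (mod 529)
  r_2 = 5948 (mod 12167)
Final: r = 5948 with f(r) ≡ 0 mod 23^3.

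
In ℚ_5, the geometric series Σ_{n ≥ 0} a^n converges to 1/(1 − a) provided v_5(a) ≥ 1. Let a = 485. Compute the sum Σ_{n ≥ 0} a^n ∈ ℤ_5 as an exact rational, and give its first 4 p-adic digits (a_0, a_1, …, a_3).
Σ a^n = 1/(1 − a) = -1/484;  first 4 digits = (1, 2, 3, 3)

v_5(a) = 1 ≥ 1, so the series converges in ℤ_5 to 1/(1 − a) = 1/(1 − 485) = -1/484. Expand this rational in ℤ_5: compute digits iteratively via d_i = x_i mod 5, x_{i+1} = (x_i − d_i)/5. The first 4 digits are (1, 2, 3, 3).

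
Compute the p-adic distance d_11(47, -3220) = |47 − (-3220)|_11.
d_11(47, -3220) = 1/121

Step 1 — x − y = 47 − (-3220) = 3267. Step 2 — v_11(3267) = 2 (factor: 3267 = (11^2 · 27); the sign does not affect v_p). Step 3 — |x − y|_11 = 11^{-2} = 1/121.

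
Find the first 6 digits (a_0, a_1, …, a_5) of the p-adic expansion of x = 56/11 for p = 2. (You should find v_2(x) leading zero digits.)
(a_0, …, a_5) = (0, 0, 0, 1, 0, 1)

v_2(56/11) = 3, so a_0 = ... = a_2 = 0. Factor out: x = 2^3 · u with u = 7/11 a unit in ℤ_2. Expand u iteratively via a_{v+i} = u_i mod 2, u_{i+1} = (u_i − a_{v+i})/2:
  u_0 = 7/11;  a_3 = 1;  u_1 = (u_0 − 1)/2 = -2/11
  u_1 = -2/11;  a_4 = 0;  u_2 = (u_1 − 0)/2 = -1/11
  u_2 = -1/11;  a_5 = 1;  u_3 = (u_2 − 1)/2 = -6/11
Digits: (0, 0, 0, 1, 0, 1).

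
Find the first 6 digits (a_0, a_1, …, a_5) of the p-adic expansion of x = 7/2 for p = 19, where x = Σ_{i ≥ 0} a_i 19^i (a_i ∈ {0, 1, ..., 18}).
(a_0, …, a_5) = (13, 9, 9, 9, 9, 9)

v_19(7/2) = 0 (numerator and denominator both coprime to 19), so x ∈ ℤ_19^×. Compute digits iteratively via a_i = x_i mod 19, x_{i+1} = (x_i − a_i)/19, with x_0 = x:
  x_0 = 7/2;  a_0 = 13;  x_1 = (x_0 − 13)/19 = -1/2
  x_1 = -1/2;  a_1 = 9;  x_2 = (x_1 − 9)/19 = -1/2
  x_2 = -1/2;  a_2 = 9;  x_3 = (x_2 − 9)/19 = -1/2
  x_3 = -1/2;  a_3 = 9;  x_4 = (x_3 − 9)/19 = -1/2
  x_4 = -1/2;  a_4 = 9;  x_5 = (x_4 − 9)/19 = -1/2
  x_5 = -1/2;  a_5 = 9;  x_6 = (x_5 − 9)/19 = -1/2
Digits: (13, 9, 9, 9, 9, 9).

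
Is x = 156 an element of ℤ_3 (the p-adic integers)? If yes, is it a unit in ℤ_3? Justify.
x ∈ ℤ_3 but not a unit; v_3(x) = 1 > 0

ℤ_3 = {x ∈ ℚ_3 : v_3(x) ≥ 0} and ℤ_3^× = {x ∈ ℤ_3 : v_3(x) = 0}. Here v_3(156) = v_3(num) − v_3(den) = 1; compare against these criteria.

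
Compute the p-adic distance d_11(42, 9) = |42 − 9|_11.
d_11(42, 9) = 1/11

Step 1 — x − y = 42 − 9 = 33. Step 2 — v_11(33) = 1 (factor: 33 = (11^1 · 3); the sign does not affect v_p). Step 3 — |x − y|_11 = 11^{-1} = 1/11.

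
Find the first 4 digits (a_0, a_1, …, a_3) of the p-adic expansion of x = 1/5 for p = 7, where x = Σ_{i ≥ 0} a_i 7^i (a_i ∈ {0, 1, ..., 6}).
(a_0, …, a_3) = (3, 1, 4, 5)

v_7(1/5) = 0 (numerator and denominator both coprime to 7), so x ∈ ℤ_7^×. Compute digits iteratively via a_i = x_i mod 7, x_{i+1} = (x_i − a_i)/7, with x_0 = x:
  x_0 = 1/5;  a_0 = 3;  x_1 = (x_0 − 3)/7 = -2/5
  x_1 = -2/5;  a_1 = 1;  x_2 = (x_1 − 1)/7 = -1/5
  x_2 = -1/5;  a_2 = 4;  x_3 = (x_2 − 4)/7 = -3/5
  x_3 = -3/5;  a_3 = 5;  x_4 = (x_3 − 5)/7 = -4/5
Digits: (3, 1, 4, 5).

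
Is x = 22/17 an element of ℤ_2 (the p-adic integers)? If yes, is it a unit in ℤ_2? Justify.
x ∈ ℤ_2 but not a unit; v_2(x) = 1 > 0

ℤ_2 = {x ∈ ℚ_2 : v_2(x) ≥ 0} and ℤ_2^× = {x ∈ ℤ_2 : v_2(x) = 0}. Here v_2(22/17) = v_2(num) − v_2(den) = 1; compare against these criteria.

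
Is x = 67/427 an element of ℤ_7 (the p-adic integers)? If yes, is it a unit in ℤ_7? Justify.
x ∉ ℤ_7 (v_7(x) = -1 < 0)

ℤ_7 = {x ∈ ℚ_7 : v_7(x) ≥ 0} and ℤ_7^× = {x ∈ ℤ_7 : v_7(x) = 0}. Here v_7(67/427) = v_7(num) − v_7(den) = -1; compare against these criteria.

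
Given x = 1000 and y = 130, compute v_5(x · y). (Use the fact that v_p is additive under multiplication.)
v_5(130000) = 4

v_p(x) = 3 (factor: 1000 = 5^3 · 8); v_p(y) = 1 (factor: 130 = 5^1 · 26). Additivity: v_p(xy) = v_p(x) + v_p(y) = 3 + 1 = 4. (Direct check: xy = 130000 = 5^4 · (208).)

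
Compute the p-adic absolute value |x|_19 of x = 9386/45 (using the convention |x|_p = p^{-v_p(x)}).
|9386/45|_19 = 1/361

Step 1 — compute v_19(x) by factoring powers of 19 out of the numerator and denominator: v_19(9386/45) = 2. Step 2 — apply |x|_p = p^{-v_p(x)} = 19^{-2} = 1/361.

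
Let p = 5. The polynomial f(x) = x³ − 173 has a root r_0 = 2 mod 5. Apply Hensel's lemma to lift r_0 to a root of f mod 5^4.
r_3 = 97 (mod 625)

Hensel: r_{i+1} = r_i − f(r_i)/f′(r_i) mod 5^{i+2}, where f′(x) = 3x². Iterate:
  r_0 = 2 (mod 5)
  r_1 = 22 (mod 25)
  r_2 = 97 (mod 125)
  r_3 = 97 (mod 625)
Final: r = 97 with f(r) ≡ 0 mod 5^4.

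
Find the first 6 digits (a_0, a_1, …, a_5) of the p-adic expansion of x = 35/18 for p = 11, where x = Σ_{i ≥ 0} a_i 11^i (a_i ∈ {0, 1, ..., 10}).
(a_0, …, a_5) = (5, 4, 10, 7, 6, 0)

v_11(35/18) = 0 (numerator and denominator both coprime to 11), so x ∈ ℤ_11^×. Compute digits iteratively via a_i = x_i mod 11, x_{i+1} = (x_i − a_i)/11, with x_0 = x:
  x_0 = 35/18;  a_0 = 5;  x_1 = (x_0 − 5)/11 = -5/18
  x_1 = -5/18;  a_1 = 4;  x_2 = (x_1 − 4)/11 = -7/18
  x_2 = -7/18;  a_2 = 10;  x_3 = (x_2 − 10)/11 = -17/18
  x_3 = -17/18;  a_3 = 7;  x_4 = (x_3 − 7)/11 = -13/18
  x_4 = -13/18;  a_4 = 6;  x_5 = (x_4 − 6)/11 = -11/18
  x_5 = -11/18;  a_5 = 0;  x_6 = (x_5 − 0)/11 = -1/18
Digits: (5, 4, 10, 7, 6, 0).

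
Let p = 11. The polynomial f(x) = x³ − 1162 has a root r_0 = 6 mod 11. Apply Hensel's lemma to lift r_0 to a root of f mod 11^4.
r_3 = 7882 (mod 14641)

Hensel: r_{i+1} = r_i − f(r_i)/f′(r_i) mod 11^{i+2}, where f′(x) = 3x². Iterate:
  r_0 = 6 (mod 11)
  r_1 = 17 (mod 121)
  r_2 = 1227 (mod 1331)
  r_3 = 7882 (mod 14641)
Final: r = 7882 with f(r) ≡ 0 mod 11^4.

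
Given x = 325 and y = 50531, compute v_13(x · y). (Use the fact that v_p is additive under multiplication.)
v_13(16422575) = 4

v_p(x) = 1 (factor: 325 = 13^1 · 25); v_p(y) = 3 (factor: 50531 = 13^3 · 23). Additivity: v_p(xy) = v_p(x) + v_p(y) = 1 + 3 = 4. (Direct check: xy = 16422575 = 13^4 · (575).)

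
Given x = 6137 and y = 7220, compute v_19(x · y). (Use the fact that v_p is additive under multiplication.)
v_19(44309140) = 4

v_p(x) = 2 (factor: 6137 = 19^2 · 17); v_p(y) = 2 (factor: 7220 = 19^2 · 20). Additivity: v_p(xy) = v_p(x) + v_p(y) = 2 + 2 = 4. (Direct check: xy = 44309140 = 19^4 · (340).)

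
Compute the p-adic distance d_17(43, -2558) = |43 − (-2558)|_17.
d_17(43, -2558) = 1/289

Step 1 — x − y = 43 − (-2558) = 2601. Step 2 — v_17(2601) = 2 (factor: 2601 = (17^2 · 9); the sign does not affect v_p). Step 3 — |x − y|_17 = 17^{-2} = 1/289.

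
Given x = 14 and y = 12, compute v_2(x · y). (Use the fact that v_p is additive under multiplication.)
v_2(168) = 3

v_p(x) = 1 (factor: 14 = 2^1 · 7); v_p(y) = 2 (factor: 12 = 2^2 · 3). Additivity: v_p(xy) = v_p(x) + v_p(y) = 1 + 2 = 3. (Direct check: xy = 168 = 2^3 · (21).)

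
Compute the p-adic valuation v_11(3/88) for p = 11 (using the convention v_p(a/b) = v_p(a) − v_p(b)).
v_11(3/88) = -1

Factor powers of 11 from the numerator and denominator of the reduced fraction: 3 = 11^0 · 3 and 88 = 11^1 · 8. Apply v_p(a/b) = v_p(a) − v_p(b): v_11(3/88) = 0 − 1 = -1.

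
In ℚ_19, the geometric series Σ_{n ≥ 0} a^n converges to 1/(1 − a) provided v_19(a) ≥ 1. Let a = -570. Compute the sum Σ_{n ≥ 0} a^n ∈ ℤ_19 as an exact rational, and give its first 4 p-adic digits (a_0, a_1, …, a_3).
Σ a^n = 1/(1 − a) = 1/571;  first 4 digits = (1, 8, 5, 8)

v_19(a) = 1 ≥ 1, so the series converges in ℤ_19 to 1/(1 − a) = 1/(1 − (-570)) = 1/571. Expand this rational in ℤ_19: compute digits iteratively via d_i = x_i mod 19, x_{i+1} = (x_i − d_i)/19. The first 4 digits are (1, 8, 5, 8).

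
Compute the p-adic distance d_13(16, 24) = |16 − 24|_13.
d_13(16, 24) = 1

Step 1 — x − y = 16 − 24 = -8. Step 2 — v_13(-8) = 0 (factor: -8 = −(13^0 · 8); the sign does not affect v_p). Step 3 — |x − y|_13 = 13^{0} = 1.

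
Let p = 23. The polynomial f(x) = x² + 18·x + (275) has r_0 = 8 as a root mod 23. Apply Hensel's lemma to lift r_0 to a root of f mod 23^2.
r_1 = 445 (mod 529)

Hensel: r_{i+1} = r_i − f(r_i)·(f′(r_i))^{-1} mod 23^{i+2}, f′(x) = 2x + 18. Iterate:
  r_0 = 8 (mod 23)
  r_1 = 445 (mod 529)
Final: r = 445 satisfies f(r) ≡ 0 mod 23^2.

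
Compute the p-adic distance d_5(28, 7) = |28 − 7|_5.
d_5(28, 7) = 1

Step 1 — x − y = 28 − 7 = 21. Step 2 — v_5(21) = 0 (factor: 21 = (5^0 · 21); the sign does not affect v_p). Step 3 — |x − y|_5 = 5^{0} = 1.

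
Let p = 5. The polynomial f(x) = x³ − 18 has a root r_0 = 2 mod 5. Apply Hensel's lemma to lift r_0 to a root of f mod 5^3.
r_2 = 32 (mod 125)

Hensel: r_{i+1} = r_i − f(r_i)/f′(r_i) mod 5^{i+2}, where f′(x) = 3x². Iterate:
  r_0 = 2 (mod 5)
  r_1 = 7 (mod 25)
  r_2 = 32 (mod 125)
Final: r = 32 with f(r) ≡ 0 mod 5^3.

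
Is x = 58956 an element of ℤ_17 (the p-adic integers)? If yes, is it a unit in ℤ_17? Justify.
x ∈ ℤ_17 but not a unit; v_17(x) = 3 > 0

ℤ_17 = {x ∈ ℚ_17 : v_17(x) ≥ 0} and ℤ_17^× = {x ∈ ℤ_17 : v_17(x) = 0}. Here v_17(58956) = v_17(num) − v_17(den) = 3; compare against these criteria.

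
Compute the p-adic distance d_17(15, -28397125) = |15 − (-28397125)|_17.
d_17(15, -28397125) = 1/1419857

Step 1 — x − y = 15 − (-28397125) = 28397140. Step 2 — v_17(28397140) = 5 (factor: 28397140 = (17^5 · 20); the sign does not affect v_p). Step 3 — |x − y|_17 = 17^{-5} = 1/1419857.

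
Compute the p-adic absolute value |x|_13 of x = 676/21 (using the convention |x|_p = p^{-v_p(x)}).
|676/21|_13 = 1/169

Step 1 — compute v_13(x) by factoring powers of 13 out of the numerator and denominator: v_13(676/21) = 2. Step 2 — apply |x|_p = p^{-v_p(x)} = 13^{-2} = 1/169.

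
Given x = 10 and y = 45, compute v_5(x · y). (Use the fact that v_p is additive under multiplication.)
v_5(450) = 2

v_p(x) = 1 (factor: 10 = 5^1 · 2); v_p(y) = 1 (factor: 45 = 5^1 · 9). Additivity: v_p(xy) = v_p(x) + v_p(y) = 1 + 1 = 2. (Direct check: xy = 450 = 5^2 · (18).)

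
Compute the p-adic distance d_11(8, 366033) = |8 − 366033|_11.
d_11(8, 366033) = 1/14641

Step 1 — x − y = 8 − 366033 = -366025. Step 2 — v_11(-366025) = 4 (factor: -366025 = −(11^4 · 25); the sign does not affect v_p). Step 3 — |x − y|_11 = 11^{-4} = 1/14641.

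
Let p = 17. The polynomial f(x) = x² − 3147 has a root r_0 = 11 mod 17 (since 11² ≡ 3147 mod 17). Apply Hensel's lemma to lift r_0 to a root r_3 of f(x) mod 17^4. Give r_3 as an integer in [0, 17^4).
r_3 = 50960 (mod 83521)

Hensel's recurrence: r_{i+1} = r_i − f(r_i)·(f′(r_i))^{-1} mod 17^{i+2}, with f′(x) = 2x. Iterate:
  r_0 = 11 (mod 17)
  r_1 = 96 (mod 289)
  r_2 = 1830 (mod 4913)
  r_3 = 50960 (mod 83521)
Final: r_3 = 50960, and one checks f(r_3) ≡ 0 mod 17^4.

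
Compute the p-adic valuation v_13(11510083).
v_13(11510083) = 5

v_13(n) is the largest exponent k such that 13^k divides n. Factor out: 11510083 = 13^5 · 31. (Sign doesn't affect v_p.) So v_13(11510083) = 5.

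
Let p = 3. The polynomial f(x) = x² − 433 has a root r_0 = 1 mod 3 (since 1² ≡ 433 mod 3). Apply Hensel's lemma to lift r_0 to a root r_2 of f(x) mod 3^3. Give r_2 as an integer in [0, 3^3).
r_2 = 1 (mod 27)

Hensel's recurrence: r_{i+1} = r_i − f(r_i)·(f′(r_i))^{-1} mod 3^{i+2}, with f′(x) = 2x. Iterate:
  r_0 = 1 (mod 3)
  r_1 = 1 (mod 9)
  r_2 = 1 (mod 27)
Final: r_2 = 1, and one checks f(r_2) ≡ 0 mod 3^3.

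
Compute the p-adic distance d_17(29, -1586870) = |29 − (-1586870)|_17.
d_17(29, -1586870) = 1/83521

Step 1 — x − y = 29 − (-1586870) = 1586899. Step 2 — v_17(1586899) = 4 (factor: 1586899 = (17^4 · 19); the sign does not affect v_p). Step 3 — |x − y|_17 = 17^{-4} = 1/83521.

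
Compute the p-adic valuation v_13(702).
v_13(702) = 1

v_13(n) is the largest exponent k such that 13^k divides n. Factor out: 702 = 13^1 · 54. (Sign doesn't affect v_p.) So v_13(702) = 1.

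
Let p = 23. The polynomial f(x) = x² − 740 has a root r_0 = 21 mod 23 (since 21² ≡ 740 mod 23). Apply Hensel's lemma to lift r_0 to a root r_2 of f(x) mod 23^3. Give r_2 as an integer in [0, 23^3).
r_2 = 8278 (mod 12167)

Hensel's recurrence: r_{i+1} = r_i − f(r_i)·(f′(r_i))^{-1} mod 23^{i+2}, with f′(x) = 2x. Iterate:
  r_0 = 21 (mod 23)
  r_1 = 343 (mod 529)
  r_2 = 8278 (mod 12167)
Final: r_2 = 8278, and one checks f(r_2) ≡ 0 mod 23^3.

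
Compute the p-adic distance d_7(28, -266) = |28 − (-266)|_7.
d_7(28, -266) = 1/49

Step 1 — x − y = 28 − (-266) = 294. Step 2 — v_7(294) = 2 (factor: 294 = (7^2 · 6); the sign does not affect v_p). Step 3 — |x − y|_7 = 7^{-2} = 1/49.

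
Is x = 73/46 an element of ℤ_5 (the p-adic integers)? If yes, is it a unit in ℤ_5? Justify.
x ∈ ℤ_5^× (unit); v_5(x) = 0

ℤ_5 = {x ∈ ℚ_5 : v_5(x) ≥ 0} and ℤ_5^× = {x ∈ ℤ_5 : v_5(x) = 0}. Here v_5(73/46) = v_5(num) − v_5(den) = 0; compare against these criteria.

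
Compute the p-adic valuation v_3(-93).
v_3(-93) = 1

v_3(n) is the largest exponent k such that 3^k divides n. Factor out: -93 = -3^1 · 31. (Sign doesn't affect v_p.) So v_3(-93) = 1.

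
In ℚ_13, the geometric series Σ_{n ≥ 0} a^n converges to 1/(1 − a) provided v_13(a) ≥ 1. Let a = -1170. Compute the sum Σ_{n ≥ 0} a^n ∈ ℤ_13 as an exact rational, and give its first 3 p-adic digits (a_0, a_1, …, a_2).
Σ a^n = 1/(1 − a) = 1/1171;  first 3 digits = (1, 1, 7)

v_13(a) = 1 ≥ 1, so the series converges in ℤ_13 to 1/(1 − a) = 1/(1 − (-1170)) = 1/1171. Expand this rational in ℤ_13: compute digits iteratively via d_i = x_i mod 13, x_{i+1} = (x_i − d_i)/13. The first 3 digits are (1, 1, 7).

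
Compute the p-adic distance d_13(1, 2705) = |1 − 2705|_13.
d_13(1, 2705) = 1/169

Step 1 — x − y = 1 − 2705 = -2704. Step 2 — v_13(-2704) = 2 (factor: -2704 = −(13^2 · 16); the sign does not affect v_p). Step 3 — |x − y|_13 = 13^{-2} = 1/169.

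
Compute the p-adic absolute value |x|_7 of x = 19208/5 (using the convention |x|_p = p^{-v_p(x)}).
|19208/5|_7 = 1/2401

Step 1 — compute v_7(x) by factoring powers of 7 out of the numerator and denominator: v_7(19208/5) = 4. Step 2 — apply |x|_p = p^{-v_p(x)} = 7^{-4} = 1/2401.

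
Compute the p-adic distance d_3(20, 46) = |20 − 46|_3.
d_3(20, 46) = 1

Step 1 — x − y = 20 − 46 = -26. Step 2 — v_3(-26) = 0 (factor: -26 = −(3^0 · 26); the sign does not affect v_p). Step 3 — |x − y|_3 = 3^{0} = 1.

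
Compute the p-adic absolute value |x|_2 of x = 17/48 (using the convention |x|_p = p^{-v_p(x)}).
|17/48|_2 = 16

Step 1 — compute v_2(x) by factoring powers of 2 out of the numerator and denominator: v_2(17/48) = -4. Step 2 — apply |x|_p = p^{-v_p(x)} = 2^{4} = 16.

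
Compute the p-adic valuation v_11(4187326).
v_11(4187326) = 5

v_11(n) is the largest exponent k such that 11^k divides n. Factor out: 4187326 = 11^5 · 26. (Sign doesn't affect v_p.) So v_11(4187326) = 5.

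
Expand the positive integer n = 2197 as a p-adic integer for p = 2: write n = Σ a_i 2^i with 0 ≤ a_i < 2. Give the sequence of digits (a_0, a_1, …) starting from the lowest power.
(a_0, a_1, …) = (1, 0, 1, 0, 1, 0, 0, 1, 0, 0, 0, 1)

Repeated division by 2 gives the digits low-to-high: 2197 = 1 + 1·2^2 + 1·2^4 + 1·2^7 + 1·2^11. Digit sequence: (1, 0, 1, 0, 1, 0, 0, 1, 0, 0, 0, 1).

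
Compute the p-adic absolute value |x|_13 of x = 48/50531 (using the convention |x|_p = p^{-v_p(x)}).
|48/50531|_13 = 2197

Step 1 — compute v_13(x) by factoring powers of 13 out of the numerator and denominator: v_13(48/50531) = -3. Step 2 — apply |x|_p = p^{-v_p(x)} = 13^{3} = 2197.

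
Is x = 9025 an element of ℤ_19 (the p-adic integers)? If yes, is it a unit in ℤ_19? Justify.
x ∈ ℤ_19 but not a unit; v_19(x) = 2 > 0

ℤ_19 = {x ∈ ℚ_19 : v_19(x) ≥ 0} and ℤ_19^× = {x ∈ ℤ_19 : v_19(x) = 0}. Here v_19(9025) = v_19(num) − v_19(den) = 2; compare against these criteria.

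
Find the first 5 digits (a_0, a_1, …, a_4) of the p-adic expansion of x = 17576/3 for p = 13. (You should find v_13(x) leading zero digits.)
(a_0, …, a_4) = (0, 0, 0, 7, 4)

v_13(17576/3) = 3, so a_0 = ... = a_2 = 0. Factor out: x = 13^3 · u with u = 8/3 a unit in ℤ_13. Expand u iteratively via a_{v+i} = u_i mod 13, u_{i+1} = (u_i − a_{v+i})/13:
  u_0 = 8/3;  a_3 = 7;  u_1 = (u_0 − 7)/13 = -1/3
  u_1 = -1/3;  a_4 = 4;  u_2 = (u_1 − 4)/13 = -1/3
Digits: (0, 0, 0, 7, 4).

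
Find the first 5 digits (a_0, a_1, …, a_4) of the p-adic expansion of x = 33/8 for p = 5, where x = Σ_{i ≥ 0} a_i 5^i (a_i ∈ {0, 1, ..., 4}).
(a_0, …, a_4) = (1, 0, 2, 4, 1)

v_5(33/8) = 0 (numerator and denominator both coprime to 5), so x ∈ ℤ_5^×. Compute digits iteratively via a_i = x_i mod 5, x_{i+1} = (x_i − a_i)/5, with x_0 = x:
  x_0 = 33/8;  a_0 = 1;  x_1 = (x_0 − 1)/5 = 5/8
  x_1 = 5/8;  a_1 = 0;  x_2 = (x_1 − 0)/5 = 1/8
  x_2 = 1/8;  a_2 = 2;  x_3 = (x_2 − 2)/5 = -3/8
  x_3 = -3/8;  a_3 = 4;  x_4 = (x_3 − 4)/5 = -7/8
  x_4 = -7/8;  a_4 = 1;  x_5 = (x_4 − 1)/5 = -3/8
Digits: (1, 0, 2, 4, 1).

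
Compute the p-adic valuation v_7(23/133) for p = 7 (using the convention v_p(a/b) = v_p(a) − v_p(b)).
v_7(23/133) = -1

Factor powers of 7 from the numerator and denominator of the reduced fraction: 23 = 7^0 · 23 and 133 = 7^1 · 19. Apply v_p(a/b) = v_p(a) − v_p(b): v_7(23/133) = 0 − 1 = -1.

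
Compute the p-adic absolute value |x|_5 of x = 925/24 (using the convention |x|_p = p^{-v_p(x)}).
|925/24|_5 = 1/25

Step 1 — compute v_5(x) by factoring powers of 5 out of the numerator and denominator: v_5(925/24) = 2. Step 2 — apply |x|_p = p^{-v_p(x)} = 5^{-2} = 1/25.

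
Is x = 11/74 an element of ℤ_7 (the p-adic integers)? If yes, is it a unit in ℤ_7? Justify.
x ∈ ℤ_7^× (unit); v_7(x) = 0

ℤ_7 = {x ∈ ℚ_7 : v_7(x) ≥ 0} and ℤ_7^× = {x ∈ ℤ_7 : v_7(x) = 0}. Here v_7(11/74) = v_7(num) − v_7(den) = 0; compare against these criteria.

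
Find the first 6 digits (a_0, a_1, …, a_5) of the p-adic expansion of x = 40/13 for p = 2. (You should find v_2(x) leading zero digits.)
(a_0, …, a_5) = (0, 0, 0, 1, 0, 0)

v_2(40/13) = 3, so a_0 = ... = a_2 = 0. Factor out: x = 2^3 · u with u = 5/13 a unit in ℤ_2. Expand u iteratively via a_{v+i} = u_i mod 2, u_{i+1} = (u_i − a_{v+i})/2:
  u_0 = 5/13;  a_3 = 1;  u_1 = (u_0 − 1)/2 = -4/13
  u_1 = -4/13;  a_4 = 0;  u_2 = (u_1 − 0)/2 = -2/13
  u_2 = -2/13;  a_5 = 0;  u_3 = (u_2 − 0)/2 = -1/13
Digits: (0, 0, 0, 1, 0, 0).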